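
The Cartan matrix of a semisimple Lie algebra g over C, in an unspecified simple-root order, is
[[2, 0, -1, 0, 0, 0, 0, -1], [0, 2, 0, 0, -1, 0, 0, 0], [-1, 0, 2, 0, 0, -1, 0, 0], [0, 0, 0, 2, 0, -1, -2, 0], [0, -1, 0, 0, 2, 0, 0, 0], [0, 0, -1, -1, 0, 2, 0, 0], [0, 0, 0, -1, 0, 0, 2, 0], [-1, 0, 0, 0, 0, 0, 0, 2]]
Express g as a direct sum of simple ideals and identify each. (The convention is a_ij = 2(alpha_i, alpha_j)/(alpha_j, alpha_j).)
A2 + B6

The diagram associated to this matrix has two connected components: the simple roots {alpha_2, alpha_5} form a chain of 2 nodes with single edges (A_2), and {alpha_1, alpha_3, alpha_4, alpha_6, alpha_7, alpha_8} form a chain of 6 nodes with a double edge at one end; the terminal node there is the unique short simple root (B_6). A semisimple Lie algebra decomposes uniquely as the direct sum of simple ideals, one per connected component of its Dynkin diagram, so g ≅ A_2 ⊕ B_6 (dimension 8 + 78 = 86).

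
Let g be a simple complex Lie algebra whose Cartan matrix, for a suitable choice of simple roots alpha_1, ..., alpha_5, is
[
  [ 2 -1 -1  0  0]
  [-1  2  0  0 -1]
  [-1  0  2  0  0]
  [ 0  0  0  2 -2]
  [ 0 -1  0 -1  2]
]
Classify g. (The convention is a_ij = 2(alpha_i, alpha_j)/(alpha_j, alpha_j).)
C_5 (sp(10))

The matrix has rank 5 with 2's on the diagonal. Reading the off-diagonal entries as Dynkin edges (a single edge where a_ij = a_ji = -1; a double or triple edge where a_ij * a_ji = 2 or 3), the diagram is a chain of 5 nodes with a double edge at one end; the terminal node there is the unique long simple root (C_5). One simple-root ordering that puts it in standard form is (alpha_3, alpha_1, alpha_2, alpha_5, alpha_4). So the algebra is type C_5, i.e. sp(10).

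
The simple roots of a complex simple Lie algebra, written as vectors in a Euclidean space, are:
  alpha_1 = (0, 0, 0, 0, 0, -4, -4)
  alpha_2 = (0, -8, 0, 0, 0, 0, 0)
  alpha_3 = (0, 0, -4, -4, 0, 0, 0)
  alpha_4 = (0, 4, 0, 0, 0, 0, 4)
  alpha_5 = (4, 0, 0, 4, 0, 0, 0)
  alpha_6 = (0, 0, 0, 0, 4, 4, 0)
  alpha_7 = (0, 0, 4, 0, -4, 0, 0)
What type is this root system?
C_7 (sp(14))

Compute the Cartan integers a_ij = 2(alpha_i, alpha_j)/(alpha_j, alpha_j); the resulting 7x7 Cartan matrix is
[[2, 0, 0, -1, 0, -1, 0], [0, 2, 0, -2, 0, 0, 0], [0, 0, 2, 0, -1, 0, -1], [-1, -1, 0, 2, 0, 0, 0], [0, 0, -1, 0, 2, 0, 0], [-1, 0, 0, 0, 0, 2, -1], [0, 0, -1, 0, 0, -1, 2]].
The roots have two lengths (squared-length ratio 2:1); the short ones are alpha_{1,3,4,5,6,7}. The associated Dynkin diagram is a chain of 7 nodes with a double edge at one end; the terminal node there is the unique long simple root (C_7), so the type is C_7 (the algebra sp(14)).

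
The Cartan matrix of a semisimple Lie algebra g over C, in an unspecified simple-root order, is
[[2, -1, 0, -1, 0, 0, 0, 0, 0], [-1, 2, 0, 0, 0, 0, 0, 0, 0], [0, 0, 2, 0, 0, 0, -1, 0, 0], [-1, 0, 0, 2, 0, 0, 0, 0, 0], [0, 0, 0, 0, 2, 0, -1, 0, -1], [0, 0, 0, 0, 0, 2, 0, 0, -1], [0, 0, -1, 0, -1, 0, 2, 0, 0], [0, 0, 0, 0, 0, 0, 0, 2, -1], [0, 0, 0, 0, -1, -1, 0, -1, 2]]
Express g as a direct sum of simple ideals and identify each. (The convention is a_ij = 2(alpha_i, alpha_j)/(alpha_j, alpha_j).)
A_3 ⊕ D_6

The diagram associated to this matrix has two connected components: the simple roots {alpha_1, alpha_2, alpha_4} form a chain of 3 nodes with single edges (A_3), and {alpha_3, alpha_5, alpha_6, alpha_7, alpha_8, alpha_9} form a chain of 4 nodes with a fork of two nodes at one end (D_6). A semisimple Lie algebra decomposes uniquely as the direct sum of simple ideals, one per connected component of its Dynkin diagram, so g ≅ A_3 ⊕ D_6 (dimension 15 + 66 = 81).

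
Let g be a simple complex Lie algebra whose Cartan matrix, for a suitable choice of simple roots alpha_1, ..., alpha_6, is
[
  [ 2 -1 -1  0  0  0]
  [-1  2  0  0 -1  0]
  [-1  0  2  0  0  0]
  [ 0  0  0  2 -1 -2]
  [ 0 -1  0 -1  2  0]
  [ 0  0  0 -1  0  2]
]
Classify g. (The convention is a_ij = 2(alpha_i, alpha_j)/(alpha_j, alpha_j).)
The matrix has rank 6 with 2's on the diagonal. Reading the off-diagonal entries as Dynkin edges (a single edge where a_ij = a_ji = -1; a double or triple edge where a_ij * a_ji = 2 or 3), the diagram is a chain of 6 nodes with a double edge at one end; the terminal node there is the unique short simple root (B_6). One simple-root ordering that puts it in standard form is (alpha_3, alpha_1, alpha_2, alpha_5, alpha_4, alpha_6). So the algebra is type B_6, i.e. so(13).

type B_6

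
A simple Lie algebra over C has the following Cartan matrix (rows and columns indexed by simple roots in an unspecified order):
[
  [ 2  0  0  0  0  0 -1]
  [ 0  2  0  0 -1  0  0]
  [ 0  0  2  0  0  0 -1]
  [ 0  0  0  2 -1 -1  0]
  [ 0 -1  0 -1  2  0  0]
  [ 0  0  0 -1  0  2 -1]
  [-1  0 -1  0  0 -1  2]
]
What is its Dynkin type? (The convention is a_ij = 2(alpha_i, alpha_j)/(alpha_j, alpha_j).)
D7

The matrix has rank 7 with 2's on the diagonal. Reading the off-diagonal entries as Dynkin edges (a single edge where a_ij = a_ji = -1; a double or triple edge where a_ij * a_ji = 2 or 3), the diagram is a chain of 5 nodes with a fork of two nodes at one end (D_7). One simple-root ordering that puts it in standard form is (alpha_2, alpha_5, alpha_4, alpha_6, alpha_7, alpha_3, alpha_1). So the algebra is type D_7, i.e. so(14).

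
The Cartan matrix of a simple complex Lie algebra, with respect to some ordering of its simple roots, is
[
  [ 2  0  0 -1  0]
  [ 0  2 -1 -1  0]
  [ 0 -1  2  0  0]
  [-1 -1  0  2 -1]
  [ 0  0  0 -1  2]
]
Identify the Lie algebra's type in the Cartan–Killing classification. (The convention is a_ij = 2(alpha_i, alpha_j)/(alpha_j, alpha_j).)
type D_5

The matrix has rank 5 with 2's on the diagonal. Reading the off-diagonal entries as Dynkin edges (a single edge where a_ij = a_ji = -1; a double or triple edge where a_ij * a_ji = 2 or 3), the diagram is a chain of 3 nodes with a fork of two nodes at one end (D_5). One simple-root ordering that puts it in standard form is (alpha_3, alpha_2, alpha_4, alpha_5, alpha_1). So the algebra is type D_5, i.e. so(10).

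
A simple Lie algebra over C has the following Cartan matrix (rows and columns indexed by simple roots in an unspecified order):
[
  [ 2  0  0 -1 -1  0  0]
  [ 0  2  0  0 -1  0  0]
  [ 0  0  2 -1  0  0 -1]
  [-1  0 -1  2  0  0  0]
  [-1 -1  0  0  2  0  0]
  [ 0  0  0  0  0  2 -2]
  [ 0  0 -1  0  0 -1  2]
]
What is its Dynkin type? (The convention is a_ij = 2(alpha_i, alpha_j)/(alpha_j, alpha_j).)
C_7 (sp(14))

The matrix has rank 7 with 2's on the diagonal. Reading the off-diagonal entries as Dynkin edges (a single edge where a_ij = a_ji = -1; a double or triple edge where a_ij * a_ji = 2 or 3), the diagram is a chain of 7 nodes with a double edge at one end; the terminal node there is the unique long simple root (C_7). One simple-root ordering that puts it in standard form is (alpha_2, alpha_5, alpha_1, alpha_4, alpha_3, alpha_7, alpha_6). So the algebra is type C_7, i.e. sp(14).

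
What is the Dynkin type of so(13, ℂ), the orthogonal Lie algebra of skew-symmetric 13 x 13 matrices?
This is so(13) with 13 odd, which has dimension 13(13-1)/2 = 78 and rank (13-1)/2 = 6. In the classification of classical Lie algebras, the orthogonal algebra so(2n+1) in an odd number of variables has type B_n; here n = 6, so the Dynkin diagram is a chain of 6 nodes with a double edge at one end; the terminal node there is the unique short simple root (B_6). Hence the type is B_6.

type B_6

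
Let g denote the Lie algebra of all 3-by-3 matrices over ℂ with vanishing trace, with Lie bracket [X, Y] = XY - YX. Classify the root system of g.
type A_2

This is sl(3), which has dimension 3^2 - 1 = 8 and rank 3 - 1 = 2 (a Cartan subalgebra is the diagonal traceless matrices). In the classification of classical Lie algebras, the special linear algebra sl(n+1) has type A_n; here n = 2, so the Dynkin diagram is a chain of 2 nodes with single edges (A_2). Hence the type is A_2.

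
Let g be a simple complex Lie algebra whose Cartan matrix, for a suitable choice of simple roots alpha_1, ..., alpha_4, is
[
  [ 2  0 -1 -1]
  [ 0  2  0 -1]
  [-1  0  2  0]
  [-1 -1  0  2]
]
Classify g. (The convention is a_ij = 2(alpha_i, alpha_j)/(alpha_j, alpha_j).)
The matrix has rank 4 with 2's on the diagonal. Reading the off-diagonal entries as Dynkin edges (a single edge where a_ij = a_ji = -1; a double or triple edge where a_ij * a_ji = 2 or 3), the diagram is a chain of 4 nodes with single edges (A_4). One simple-root ordering that puts it in standard form is (alpha_2, alpha_4, alpha_1, alpha_3). So the algebra is type A_4, i.e. sl(5).

type A_4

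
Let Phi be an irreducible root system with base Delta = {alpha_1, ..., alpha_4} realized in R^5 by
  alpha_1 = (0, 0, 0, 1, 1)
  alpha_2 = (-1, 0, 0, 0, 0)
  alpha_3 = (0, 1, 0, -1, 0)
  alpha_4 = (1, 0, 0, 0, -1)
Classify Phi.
Compute the Cartan integers a_ij = 2(alpha_i, alpha_j)/(alpha_j, alpha_j); the resulting 4x4 Cartan matrix is
[[2, 0, -1, -1], [0, 2, 0, -1], [-1, 0, 2, 0], [-1, -2, 0, 2]].
The roots have two lengths (squared-length ratio 2:1); the short ones are alpha_{2}. The associated Dynkin diagram is a chain of 4 nodes with a double edge at one end; the terminal node there is the unique short simple root (B_4), so the type is B_4 (the algebra so(9)).

B_4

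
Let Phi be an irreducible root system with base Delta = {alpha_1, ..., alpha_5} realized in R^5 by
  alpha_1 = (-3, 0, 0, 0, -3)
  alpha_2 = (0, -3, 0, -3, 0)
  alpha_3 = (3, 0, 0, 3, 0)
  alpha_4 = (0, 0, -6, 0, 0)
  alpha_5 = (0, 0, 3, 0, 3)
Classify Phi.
C5

Compute the Cartan integers a_ij = 2(alpha_i, alpha_j)/(alpha_j, alpha_j); the resulting 5x5 Cartan matrix is
[[2, 0, -1, 0, -1], [0, 2, -1, 0, 0], [-1, -1, 2, 0, 0], [0, 0, 0, 2, -2], [-1, 0, 0, -1, 2]].
The roots have two lengths (squared-length ratio 2:1); the short ones are alpha_{1,2,3,5}. The associated Dynkin diagram is a chain of 5 nodes with a double edge at one end; the terminal node there is the unique long simple root (C_5), so the type is C_5 (the algebra sp(10)).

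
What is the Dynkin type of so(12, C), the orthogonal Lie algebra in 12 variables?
D6

This is so(12) with 12 even, which has dimension 12(12-1)/2 = 66 and rank 12/2 = 6. In the classification of classical Lie algebras, the orthogonal algebra so(2n) in an even number of variables has type D_n; here n = 6, so the Dynkin diagram is a chain of 4 nodes with a fork of two nodes at one end (D_6). Hence the type is D_6.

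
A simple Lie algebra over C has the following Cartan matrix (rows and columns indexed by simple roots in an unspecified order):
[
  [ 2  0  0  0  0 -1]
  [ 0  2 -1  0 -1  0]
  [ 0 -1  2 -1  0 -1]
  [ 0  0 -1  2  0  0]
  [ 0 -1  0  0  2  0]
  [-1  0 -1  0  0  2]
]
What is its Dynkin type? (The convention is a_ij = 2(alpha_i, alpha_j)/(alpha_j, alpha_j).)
The matrix has rank 6 with 2's on the diagonal. Reading the off-diagonal entries as Dynkin edges (a single edge where a_ij = a_ji = -1; a double or triple edge where a_ij * a_ji = 2 or 3), the diagram is a chain of 5 nodes with one extra node attached to the third node from one end (E_6). One simple-root ordering that puts it in standard form is (alpha_1, alpha_4, alpha_6, alpha_3, alpha_2, alpha_5). So the algebra is type E_6.

type E_6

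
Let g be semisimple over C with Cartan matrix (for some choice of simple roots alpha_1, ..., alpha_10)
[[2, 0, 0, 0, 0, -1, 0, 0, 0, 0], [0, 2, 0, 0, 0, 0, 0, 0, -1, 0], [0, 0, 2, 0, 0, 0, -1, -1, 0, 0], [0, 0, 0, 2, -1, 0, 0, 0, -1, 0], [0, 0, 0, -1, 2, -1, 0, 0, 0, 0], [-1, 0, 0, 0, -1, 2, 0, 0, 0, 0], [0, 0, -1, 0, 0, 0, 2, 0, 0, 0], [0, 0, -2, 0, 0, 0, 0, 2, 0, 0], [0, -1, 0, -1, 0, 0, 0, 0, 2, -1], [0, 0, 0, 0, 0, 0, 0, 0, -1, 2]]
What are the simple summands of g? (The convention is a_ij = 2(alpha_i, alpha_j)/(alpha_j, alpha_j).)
The diagram associated to this matrix has two connected components: the simple roots {alpha_3, alpha_7, alpha_8} form a chain of 3 nodes with a double edge at one end; the terminal node there is the unique long simple root (C_3), and {alpha_1, alpha_2, alpha_4, alpha_5, alpha_6, alpha_9, alpha_10} form a chain of 5 nodes with a fork of two nodes at one end (D_7). A semisimple Lie algebra decomposes uniquely as the direct sum of simple ideals, one per connected component of its Dynkin diagram, so g ≅ C_3 ⊕ D_7 (dimension 21 + 91 = 112).

C_3 (sp(6)) ⊕ D_7 (so(14))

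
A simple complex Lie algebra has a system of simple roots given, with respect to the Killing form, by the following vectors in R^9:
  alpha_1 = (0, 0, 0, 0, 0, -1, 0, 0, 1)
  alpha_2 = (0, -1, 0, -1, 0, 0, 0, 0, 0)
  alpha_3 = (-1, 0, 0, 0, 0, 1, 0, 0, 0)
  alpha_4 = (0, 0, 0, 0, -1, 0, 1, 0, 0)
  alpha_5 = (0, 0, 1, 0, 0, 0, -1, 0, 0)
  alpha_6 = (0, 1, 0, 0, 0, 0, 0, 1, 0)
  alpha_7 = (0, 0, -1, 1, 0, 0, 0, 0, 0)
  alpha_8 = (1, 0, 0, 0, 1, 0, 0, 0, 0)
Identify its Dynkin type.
Compute the Cartan integers a_ij = 2(alpha_i, alpha_j)/(alpha_j, alpha_j); the resulting 8x8 Cartan matrix is
[[2, 0, -1, 0, 0, 0, 0, 0], [0, 2, 0, 0, 0, -1, -1, 0], [-1, 0, 2, 0, 0, 0, 0, -1], [0, 0, 0, 2, -1, 0, 0, -1], [0, 0, 0, -1, 2, 0, -1, 0], [0, -1, 0, 0, 0, 2, 0, 0], [0, -1, 0, 0, -1, 0, 2, 0], [0, 0, -1, -1, 0, 0, 0, 2]].
All simple roots have the same length, so the diagram is simply laced. The associated Dynkin diagram is a chain of 8 nodes with single edges (A_8), so the type is A_8 (the algebra sl(9)).

A_8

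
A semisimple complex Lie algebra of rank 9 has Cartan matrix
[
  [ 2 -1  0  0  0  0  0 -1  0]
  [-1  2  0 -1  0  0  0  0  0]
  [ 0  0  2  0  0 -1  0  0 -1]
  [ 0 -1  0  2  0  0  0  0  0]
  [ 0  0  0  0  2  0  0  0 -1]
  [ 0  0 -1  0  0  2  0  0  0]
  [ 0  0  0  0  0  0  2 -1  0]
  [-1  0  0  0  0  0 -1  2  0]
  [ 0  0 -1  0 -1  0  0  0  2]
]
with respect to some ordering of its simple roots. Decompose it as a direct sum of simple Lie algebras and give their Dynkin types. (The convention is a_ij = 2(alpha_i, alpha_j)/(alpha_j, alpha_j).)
The diagram associated to this matrix has two connected components: the simple roots {alpha_3, alpha_5, alpha_6, alpha_9} form a chain of 4 nodes with single edges (A_4), and {alpha_1, alpha_2, alpha_4, alpha_7, alpha_8} form a chain of 5 nodes with single edges (A_5). A semisimple Lie algebra decomposes uniquely as the direct sum of simple ideals, one per connected component of its Dynkin diagram, so g ≅ A_4 ⊕ A_5 (dimension 24 + 35 = 59).

A_4 + A_5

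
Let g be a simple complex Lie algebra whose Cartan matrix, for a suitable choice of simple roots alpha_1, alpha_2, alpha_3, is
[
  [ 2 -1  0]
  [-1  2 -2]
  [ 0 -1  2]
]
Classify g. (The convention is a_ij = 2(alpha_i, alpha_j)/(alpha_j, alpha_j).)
The matrix has rank 3 with 2's on the diagonal. Reading the off-diagonal entries as Dynkin edges (a single edge where a_ij = a_ji = -1; a double or triple edge where a_ij * a_ji = 2 or 3), the diagram is a chain of 3 nodes with a double edge at one end; the terminal node there is the unique short simple root (B_3). One simple-root ordering that puts it in standard form is (alpha_1, alpha_2, alpha_3). So the algebra is type B_3, i.e. so(7).

B3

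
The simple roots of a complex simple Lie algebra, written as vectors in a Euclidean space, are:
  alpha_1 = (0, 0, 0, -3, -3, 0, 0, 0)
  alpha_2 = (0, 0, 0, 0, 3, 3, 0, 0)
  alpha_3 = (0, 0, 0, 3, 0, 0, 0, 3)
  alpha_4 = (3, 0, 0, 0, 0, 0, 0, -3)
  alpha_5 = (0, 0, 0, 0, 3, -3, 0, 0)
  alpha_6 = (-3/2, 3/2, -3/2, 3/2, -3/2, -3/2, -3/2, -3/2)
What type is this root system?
type E_6

Compute the Cartan integers a_ij = 2(alpha_i, alpha_j)/(alpha_j, alpha_j); the resulting 6x6 Cartan matrix is
[[2, -1, -1, 0, -1, 0], [-1, 2, 0, 0, 0, -1], [-1, 0, 2, -1, 0, 0], [0, 0, -1, 2, 0, 0], [-1, 0, 0, 0, 2, 0], [0, -1, 0, 0, 0, 2]].
All simple roots have the same length, so the diagram is simply laced. The associated Dynkin diagram is a chain of 5 nodes with one extra node attached to the third node from one end (E_6), so the type is E_6.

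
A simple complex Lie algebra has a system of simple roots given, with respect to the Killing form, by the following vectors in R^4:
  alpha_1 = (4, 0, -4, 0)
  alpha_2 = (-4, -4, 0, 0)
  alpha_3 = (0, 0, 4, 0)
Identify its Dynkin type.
B_3 (so(7))

Compute the Cartan integers a_ij = 2(alpha_i, alpha_j)/(alpha_j, alpha_j); the resulting 3x3 Cartan matrix is
[[2, -1, -2], [-1, 2, 0], [-1, 0, 2]].
The roots have two lengths (squared-length ratio 2:1); the short ones are alpha_{3}. The associated Dynkin diagram is a chain of 3 nodes with a double edge at one end; the terminal node there is the unique short simple root (B_3), so the type is B_3 (the algebra so(7)).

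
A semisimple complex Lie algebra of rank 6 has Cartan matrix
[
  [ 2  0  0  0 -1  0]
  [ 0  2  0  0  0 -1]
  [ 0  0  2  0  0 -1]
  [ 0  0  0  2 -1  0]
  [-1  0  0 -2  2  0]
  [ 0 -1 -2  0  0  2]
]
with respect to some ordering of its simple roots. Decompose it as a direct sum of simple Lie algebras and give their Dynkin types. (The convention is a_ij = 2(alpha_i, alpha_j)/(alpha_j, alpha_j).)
The diagram associated to this matrix has two connected components: the simple roots {alpha_2, alpha_3, alpha_6} form a chain of 3 nodes with a double edge at one end; the terminal node there is the unique short simple root (B_3), and {alpha_1, alpha_4, alpha_5} form a chain of 3 nodes with a double edge at one end; the terminal node there is the unique short simple root (B_3). A semisimple Lie algebra decomposes uniquely as the direct sum of simple ideals, one per connected component of its Dynkin diagram, so g ≅ B_3 ⊕ B_3 (dimension 21 + 21 = 42).

B3 ⊕ B3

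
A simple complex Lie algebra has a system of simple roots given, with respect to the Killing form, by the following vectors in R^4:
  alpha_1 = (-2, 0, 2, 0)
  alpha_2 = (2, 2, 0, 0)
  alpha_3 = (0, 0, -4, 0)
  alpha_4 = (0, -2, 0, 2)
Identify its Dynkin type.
C_4

Compute the Cartan integers a_ij = 2(alpha_i, alpha_j)/(alpha_j, alpha_j); the resulting 4x4 Cartan matrix is
[[2, -1, -1, 0], [-1, 2, 0, -1], [-2, 0, 2, 0], [0, -1, 0, 2]].
The roots have two lengths (squared-length ratio 2:1); the short ones are alpha_{1,2,4}. The associated Dynkin diagram is a chain of 4 nodes with a double edge at one end; the terminal node there is the unique long simple root (C_4), so the type is C_4 (the algebra sp(8)).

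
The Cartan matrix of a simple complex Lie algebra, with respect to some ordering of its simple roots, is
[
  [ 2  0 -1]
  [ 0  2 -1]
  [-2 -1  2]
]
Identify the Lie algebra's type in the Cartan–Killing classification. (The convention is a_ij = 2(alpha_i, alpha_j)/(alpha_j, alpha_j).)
The matrix has rank 3 with 2's on the diagonal. Reading the off-diagonal entries as Dynkin edges (a single edge where a_ij = a_ji = -1; a double or triple edge where a_ij * a_ji = 2 or 3), the diagram is a chain of 3 nodes with a double edge at one end; the terminal node there is the unique short simple root (B_3). One simple-root ordering that puts it in standard form is (alpha_2, alpha_3, alpha_1). So the algebra is type B_3, i.e. so(7).

type B_3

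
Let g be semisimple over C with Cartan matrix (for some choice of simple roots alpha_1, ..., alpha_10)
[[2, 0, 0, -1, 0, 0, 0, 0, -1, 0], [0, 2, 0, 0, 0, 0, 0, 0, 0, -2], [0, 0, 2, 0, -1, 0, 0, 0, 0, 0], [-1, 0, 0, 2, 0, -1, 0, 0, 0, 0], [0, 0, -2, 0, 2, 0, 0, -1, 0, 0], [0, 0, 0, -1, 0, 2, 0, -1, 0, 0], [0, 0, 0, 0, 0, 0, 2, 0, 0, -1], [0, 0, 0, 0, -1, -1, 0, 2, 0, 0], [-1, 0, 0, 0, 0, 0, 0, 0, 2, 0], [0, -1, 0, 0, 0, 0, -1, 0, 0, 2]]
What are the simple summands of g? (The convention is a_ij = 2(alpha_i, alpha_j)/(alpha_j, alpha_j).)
The diagram associated to this matrix has two connected components: the simple roots {alpha_1, alpha_3, alpha_4, alpha_5, alpha_6, alpha_8, alpha_9} form a chain of 7 nodes with a double edge at one end; the terminal node there is the unique short simple root (B_7), and {alpha_2, alpha_7, alpha_10} form a chain of 3 nodes with a double edge at one end; the terminal node there is the unique long simple root (C_3). A semisimple Lie algebra decomposes uniquely as the direct sum of simple ideals, one per connected component of its Dynkin diagram, so g ≅ B_7 ⊕ C_3 (dimension 105 + 21 = 126).

type B_7 + type C_3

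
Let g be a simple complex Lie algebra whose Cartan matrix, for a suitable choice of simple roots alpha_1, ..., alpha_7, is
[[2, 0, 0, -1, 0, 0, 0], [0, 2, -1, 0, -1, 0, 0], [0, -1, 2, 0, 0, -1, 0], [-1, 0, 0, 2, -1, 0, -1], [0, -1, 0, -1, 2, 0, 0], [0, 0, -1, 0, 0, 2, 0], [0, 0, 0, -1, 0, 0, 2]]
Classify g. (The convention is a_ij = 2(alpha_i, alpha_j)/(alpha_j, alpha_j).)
D7

The matrix has rank 7 with 2's on the diagonal. Reading the off-diagonal entries as Dynkin edges (a single edge where a_ij = a_ji = -1; a double or triple edge where a_ij * a_ji = 2 or 3), the diagram is a chain of 5 nodes with a fork of two nodes at one end (D_7). One simple-root ordering that puts it in standard form is (alpha_6, alpha_3, alpha_2, alpha_5, alpha_4, alpha_1, alpha_7). So the algebra is type D_7, i.e. so(14).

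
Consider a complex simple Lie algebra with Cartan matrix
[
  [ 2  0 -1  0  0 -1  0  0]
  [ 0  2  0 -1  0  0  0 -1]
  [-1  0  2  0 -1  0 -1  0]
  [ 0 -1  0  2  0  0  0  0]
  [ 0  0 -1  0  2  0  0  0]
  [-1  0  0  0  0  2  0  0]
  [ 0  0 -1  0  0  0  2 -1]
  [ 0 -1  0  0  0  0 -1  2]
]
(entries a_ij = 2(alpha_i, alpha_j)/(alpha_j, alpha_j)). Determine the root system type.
E_8

The matrix has rank 8 with 2's on the diagonal. Reading the off-diagonal entries as Dynkin edges (a single edge where a_ij = a_ji = -1; a double or triple edge where a_ij * a_ji = 2 or 3), the diagram is a chain of 7 nodes with one extra node attached to the third node from one end (E_8). One simple-root ordering that puts it in standard form is (alpha_6, alpha_5, alpha_1, alpha_3, alpha_7, alpha_8, alpha_2, alpha_4). So the algebra is type E_8.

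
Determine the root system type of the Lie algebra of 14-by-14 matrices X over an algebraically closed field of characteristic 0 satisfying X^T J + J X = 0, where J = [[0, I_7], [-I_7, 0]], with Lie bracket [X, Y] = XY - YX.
This is sp(14), which has dimension 14(14+1)/2 = 105 and rank 14/2 = 7. In the classification of classical Lie algebras, the symplectic algebra sp(2n) has type C_n; here n = 7, so the Dynkin diagram is a chain of 7 nodes with a double edge at one end; the terminal node there is the unique long simple root (C_7). Hence the type is C_7.

type C_7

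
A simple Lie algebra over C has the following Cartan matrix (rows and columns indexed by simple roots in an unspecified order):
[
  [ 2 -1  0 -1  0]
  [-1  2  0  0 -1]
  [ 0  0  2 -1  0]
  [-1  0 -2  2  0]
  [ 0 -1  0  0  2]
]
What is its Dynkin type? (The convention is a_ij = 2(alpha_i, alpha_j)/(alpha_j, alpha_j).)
B_5 (so(11))

The matrix has rank 5 with 2's on the diagonal. Reading the off-diagonal entries as Dynkin edges (a single edge where a_ij = a_ji = -1; a double or triple edge where a_ij * a_ji = 2 or 3), the diagram is a chain of 5 nodes with a double edge at one end; the terminal node there is the unique short simple root (B_5). One simple-root ordering that puts it in standard form is (alpha_5, alpha_2, alpha_1, alpha_4, alpha_3). So the algebra is type B_5, i.e. so(11).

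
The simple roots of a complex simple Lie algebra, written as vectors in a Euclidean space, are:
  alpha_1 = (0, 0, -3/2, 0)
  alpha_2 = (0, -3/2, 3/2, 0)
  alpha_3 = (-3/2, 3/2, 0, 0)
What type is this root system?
type B_3

Compute the Cartan integers a_ij = 2(alpha_i, alpha_j)/(alpha_j, alpha_j); the resulting 3x3 Cartan matrix is
[[2, -1, 0], [-2, 2, -1], [0, -1, 2]].
The roots have two lengths (squared-length ratio 2:1); the short ones are alpha_{1}. The associated Dynkin diagram is a chain of 3 nodes with a double edge at one end; the terminal node there is the unique short simple root (B_3), so the type is B_3 (the algebra so(7)).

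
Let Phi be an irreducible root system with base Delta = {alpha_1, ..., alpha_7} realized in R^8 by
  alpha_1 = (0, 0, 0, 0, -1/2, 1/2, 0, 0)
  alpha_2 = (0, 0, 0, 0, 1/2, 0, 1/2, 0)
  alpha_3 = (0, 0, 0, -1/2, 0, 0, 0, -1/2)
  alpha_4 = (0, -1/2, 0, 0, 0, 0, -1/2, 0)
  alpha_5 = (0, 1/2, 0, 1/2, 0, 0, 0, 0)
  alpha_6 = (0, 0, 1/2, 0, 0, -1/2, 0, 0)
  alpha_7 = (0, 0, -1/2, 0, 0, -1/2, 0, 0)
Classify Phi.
Compute the Cartan integers a_ij = 2(alpha_i, alpha_j)/(alpha_j, alpha_j); the resulting 7x7 Cartan matrix is
[[2, -1, 0, 0, 0, -1, -1], [-1, 2, 0, -1, 0, 0, 0], [0, 0, 2, 0, -1, 0, 0], [0, -1, 0, 2, -1, 0, 0], [0, 0, -1, -1, 2, 0, 0], [-1, 0, 0, 0, 0, 2, 0], [-1, 0, 0, 0, 0, 0, 2]].
All simple roots have the same length, so the diagram is simply laced. The associated Dynkin diagram is a chain of 5 nodes with a fork of two nodes at one end (D_7), so the type is D_7 (the algebra so(14)).

D_7 (so(14))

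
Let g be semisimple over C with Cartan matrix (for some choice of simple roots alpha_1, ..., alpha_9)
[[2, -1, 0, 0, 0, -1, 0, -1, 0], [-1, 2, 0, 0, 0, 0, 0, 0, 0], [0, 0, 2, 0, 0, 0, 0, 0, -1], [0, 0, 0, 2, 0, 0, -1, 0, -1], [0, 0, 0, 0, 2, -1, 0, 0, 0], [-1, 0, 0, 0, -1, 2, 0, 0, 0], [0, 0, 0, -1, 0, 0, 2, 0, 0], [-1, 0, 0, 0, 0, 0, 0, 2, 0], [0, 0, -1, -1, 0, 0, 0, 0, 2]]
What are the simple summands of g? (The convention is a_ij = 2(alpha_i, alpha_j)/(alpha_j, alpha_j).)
The diagram associated to this matrix has two connected components: the simple roots {alpha_3, alpha_4, alpha_7, alpha_9} form a chain of 4 nodes with single edges (A_4), and {alpha_1, alpha_2, alpha_5, alpha_6, alpha_8} form a chain of 3 nodes with a fork of two nodes at one end (D_5). A semisimple Lie algebra decomposes uniquely as the direct sum of simple ideals, one per connected component of its Dynkin diagram, so g ≅ A_4 ⊕ D_5 (dimension 24 + 45 = 69).

type A_4 ⊕ type D_5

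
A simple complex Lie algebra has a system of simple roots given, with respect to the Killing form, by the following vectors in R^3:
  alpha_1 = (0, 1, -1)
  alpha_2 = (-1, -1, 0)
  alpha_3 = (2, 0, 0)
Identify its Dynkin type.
Compute the Cartan integers a_ij = 2(alpha_i, alpha_j)/(alpha_j, alpha_j); the resulting 3x3 Cartan matrix is
[[2, -1, 0], [-1, 2, -1], [0, -2, 2]].
The roots have two lengths (squared-length ratio 2:1); the short ones are alpha_{1,2}. The associated Dynkin diagram is a chain of 3 nodes with a double edge at one end; the terminal node there is the unique long simple root (C_3), so the type is C_3 (the algebra sp(6)).

C3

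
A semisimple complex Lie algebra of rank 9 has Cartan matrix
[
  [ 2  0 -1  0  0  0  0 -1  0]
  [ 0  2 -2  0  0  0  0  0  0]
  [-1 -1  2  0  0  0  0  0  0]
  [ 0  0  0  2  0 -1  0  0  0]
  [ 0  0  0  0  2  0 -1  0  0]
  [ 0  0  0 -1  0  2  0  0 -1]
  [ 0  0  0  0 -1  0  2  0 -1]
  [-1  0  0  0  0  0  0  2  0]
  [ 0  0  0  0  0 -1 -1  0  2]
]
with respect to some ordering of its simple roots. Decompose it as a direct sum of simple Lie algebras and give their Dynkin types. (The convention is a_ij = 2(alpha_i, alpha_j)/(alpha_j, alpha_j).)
A_5 ⊕ C_4

The diagram associated to this matrix has two connected components: the simple roots {alpha_4, alpha_5, alpha_6, alpha_7, alpha_9} form a chain of 5 nodes with single edges (A_5), and {alpha_1, alpha_2, alpha_3, alpha_8} form a chain of 4 nodes with a double edge at one end; the terminal node there is the unique long simple root (C_4). A semisimple Lie algebra decomposes uniquely as the direct sum of simple ideals, one per connected component of its Dynkin diagram, so g ≅ A_5 ⊕ C_4 (dimension 35 + 36 = 71).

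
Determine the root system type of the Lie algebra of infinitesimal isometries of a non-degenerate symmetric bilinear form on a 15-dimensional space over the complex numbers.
type B_7

This is so(15) with 15 odd, which has dimension 15(15-1)/2 = 105 and rank (15-1)/2 = 7. In the classification of classical Lie algebras, the orthogonal algebra so(2n+1) in an odd number of variables has type B_n; here n = 7, so the Dynkin diagram is a chain of 7 nodes with a double edge at one end; the terminal node there is the unique short simple root (B_7). Hence the type is B_7.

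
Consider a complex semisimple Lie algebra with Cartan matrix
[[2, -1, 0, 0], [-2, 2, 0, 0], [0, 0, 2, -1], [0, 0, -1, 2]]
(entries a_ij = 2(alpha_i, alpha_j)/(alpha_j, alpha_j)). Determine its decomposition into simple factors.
The diagram associated to this matrix has two connected components: the simple roots {alpha_3, alpha_4} form a chain of 2 nodes with single edges (A_2), and {alpha_1, alpha_2} form a chain of 2 nodes with a double edge at one end; the terminal node there is the unique short simple root (B_2). A semisimple Lie algebra decomposes uniquely as the direct sum of simple ideals, one per connected component of its Dynkin diagram, so g ≅ A_2 ⊕ B_2 (dimension 8 + 10 = 18).

A2 ⊕ B2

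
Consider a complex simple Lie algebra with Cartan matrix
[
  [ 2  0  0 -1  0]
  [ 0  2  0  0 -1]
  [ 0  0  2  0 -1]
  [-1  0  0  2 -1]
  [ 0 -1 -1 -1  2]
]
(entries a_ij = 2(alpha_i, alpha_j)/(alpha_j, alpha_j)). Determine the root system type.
The matrix has rank 5 with 2's on the diagonal. Reading the off-diagonal entries as Dynkin edges (a single edge where a_ij = a_ji = -1; a double or triple edge where a_ij * a_ji = 2 or 3), the diagram is a chain of 3 nodes with a fork of two nodes at one end (D_5). One simple-root ordering that puts it in standard form is (alpha_1, alpha_4, alpha_5, alpha_2, alpha_3). So the algebra is type D_5, i.e. so(10).

D_5 (so(10))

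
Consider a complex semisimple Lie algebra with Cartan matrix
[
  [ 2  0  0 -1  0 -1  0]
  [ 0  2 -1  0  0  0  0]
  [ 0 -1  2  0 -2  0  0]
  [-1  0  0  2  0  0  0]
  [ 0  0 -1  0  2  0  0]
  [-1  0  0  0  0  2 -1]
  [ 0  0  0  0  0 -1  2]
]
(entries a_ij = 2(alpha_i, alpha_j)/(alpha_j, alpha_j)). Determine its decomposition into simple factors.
A_4 (sl(5)) ⊕ B_3 (so(7))

The diagram associated to this matrix has two connected components: the simple roots {alpha_1, alpha_4, alpha_6, alpha_7} form a chain of 4 nodes with single edges (A_4), and {alpha_2, alpha_3, alpha_5} form a chain of 3 nodes with a double edge at one end; the terminal node there is the unique short simple root (B_3). A semisimple Lie algebra decomposes uniquely as the direct sum of simple ideals, one per connected component of its Dynkin diagram, so g ≅ A_4 ⊕ B_3 (dimension 24 + 21 = 45).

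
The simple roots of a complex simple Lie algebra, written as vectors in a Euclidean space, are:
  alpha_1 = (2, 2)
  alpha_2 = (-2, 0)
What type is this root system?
Compute the Cartan integers a_ij = 2(alpha_i, alpha_j)/(alpha_j, alpha_j); the resulting 2x2 Cartan matrix is
[[2, -2], [-1, 2]].
The roots have two lengths (squared-length ratio 2:1); the short ones are alpha_{2}. The associated Dynkin diagram is a chain of 2 nodes with a double edge at one end; the terminal node there is the unique short simple root (B_2), so the type is B_2 (the algebra so(5)).

B2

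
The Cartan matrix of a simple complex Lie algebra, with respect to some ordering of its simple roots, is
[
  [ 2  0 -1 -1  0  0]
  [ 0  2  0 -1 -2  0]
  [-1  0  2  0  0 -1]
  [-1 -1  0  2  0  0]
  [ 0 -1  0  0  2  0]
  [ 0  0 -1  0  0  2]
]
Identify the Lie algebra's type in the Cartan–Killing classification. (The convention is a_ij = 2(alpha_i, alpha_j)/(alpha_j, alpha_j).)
The matrix has rank 6 with 2's on the diagonal. Reading the off-diagonal entries as Dynkin edges (a single edge where a_ij = a_ji = -1; a double or triple edge where a_ij * a_ji = 2 or 3), the diagram is a chain of 6 nodes with a double edge at one end; the terminal node there is the unique short simple root (B_6). One simple-root ordering that puts it in standard form is (alpha_6, alpha_3, alpha_1, alpha_4, alpha_2, alpha_5). So the algebra is type B_6, i.e. so(13).

type B_6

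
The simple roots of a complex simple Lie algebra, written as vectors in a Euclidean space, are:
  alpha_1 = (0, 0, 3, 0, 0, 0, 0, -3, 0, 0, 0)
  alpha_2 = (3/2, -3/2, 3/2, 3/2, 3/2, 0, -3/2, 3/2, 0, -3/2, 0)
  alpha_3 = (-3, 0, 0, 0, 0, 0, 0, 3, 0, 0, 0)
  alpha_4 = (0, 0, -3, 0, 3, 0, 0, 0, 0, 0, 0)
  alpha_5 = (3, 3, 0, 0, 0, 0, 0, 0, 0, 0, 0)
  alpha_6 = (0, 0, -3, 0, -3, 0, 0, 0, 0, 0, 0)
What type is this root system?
E_6

Compute the Cartan integers a_ij = 2(alpha_i, alpha_j)/(alpha_j, alpha_j); the resulting 6x6 Cartan matrix is
[[2, 0, -1, -1, 0, -1], [0, 2, 0, 0, 0, -1], [-1, 0, 2, 0, -1, 0], [-1, 0, 0, 2, 0, 0], [0, 0, -1, 0, 2, 0], [-1, -1, 0, 0, 0, 2]].
All simple roots have the same length, so the diagram is simply laced. The associated Dynkin diagram is a chain of 5 nodes with one extra node attached to the third node from one end (E_6), so the type is E_6.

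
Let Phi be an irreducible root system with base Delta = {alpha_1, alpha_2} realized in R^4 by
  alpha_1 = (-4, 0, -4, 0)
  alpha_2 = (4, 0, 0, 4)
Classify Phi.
A_2

Compute the Cartan integers a_ij = 2(alpha_i, alpha_j)/(alpha_j, alpha_j); the resulting 2x2 Cartan matrix is
[[2, -1], [-1, 2]].
All simple roots have the same length, so the diagram is simply laced. The associated Dynkin diagram is a chain of 2 nodes with single edges (A_2), so the type is A_2 (the algebra sl(3)).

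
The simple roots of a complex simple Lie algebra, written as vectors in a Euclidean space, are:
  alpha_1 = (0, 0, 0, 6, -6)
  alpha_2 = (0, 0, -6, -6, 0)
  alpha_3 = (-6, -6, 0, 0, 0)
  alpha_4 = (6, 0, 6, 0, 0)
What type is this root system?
Compute the Cartan integers a_ij = 2(alpha_i, alpha_j)/(alpha_j, alpha_j); the resulting 4x4 Cartan matrix is
[[2, -1, 0, 0], [-1, 2, 0, -1], [0, 0, 2, -1], [0, -1, -1, 2]].
All simple roots have the same length, so the diagram is simply laced. The associated Dynkin diagram is a chain of 4 nodes with single edges (A_4), so the type is A_4 (the algebra sl(5)).

A_4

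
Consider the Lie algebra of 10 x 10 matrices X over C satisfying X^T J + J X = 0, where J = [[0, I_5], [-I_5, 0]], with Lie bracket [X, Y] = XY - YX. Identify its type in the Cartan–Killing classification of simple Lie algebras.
C_5

This is sp(10), which has dimension 10(10+1)/2 = 55 and rank 10/2 = 5. In the classification of classical Lie algebras, the symplectic algebra sp(2n) has type C_n; here n = 5, so the Dynkin diagram is a chain of 5 nodes with a double edge at one end; the terminal node there is the unique long simple root (C_5). Hence the type is C_5.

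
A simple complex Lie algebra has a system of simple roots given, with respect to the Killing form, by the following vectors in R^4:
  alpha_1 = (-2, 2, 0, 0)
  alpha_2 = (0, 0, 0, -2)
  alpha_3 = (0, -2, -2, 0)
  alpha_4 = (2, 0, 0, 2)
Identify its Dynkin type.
Compute the Cartan integers a_ij = 2(alpha_i, alpha_j)/(alpha_j, alpha_j); the resulting 4x4 Cartan matrix is
[[2, 0, -1, -1], [0, 2, 0, -1], [-1, 0, 2, 0], [-1, -2, 0, 2]].
The roots have two lengths (squared-length ratio 2:1); the short ones are alpha_{2}. The associated Dynkin diagram is a chain of 4 nodes with a double edge at one end; the terminal node there is the unique short simple root (B_4), so the type is B_4 (the algebra so(9)).

type B_4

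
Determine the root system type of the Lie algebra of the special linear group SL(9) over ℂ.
This is sl(9), which has dimension 9^2 - 1 = 80 and rank 9 - 1 = 8 (a Cartan subalgebra is the diagonal traceless matrices). In the classification of classical Lie algebras, the special linear algebra sl(n+1) has type A_n; here n = 8, so the Dynkin diagram is a chain of 8 nodes with single edges (A_8). Hence the type is A_8.

A8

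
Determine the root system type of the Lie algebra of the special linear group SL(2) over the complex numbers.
A_1 (sl(2))

This is sl(2), which has dimension 2^2 - 1 = 3 and rank 2 - 1 = 1 (a Cartan subalgebra is the diagonal traceless matrices). In the classification of classical Lie algebras, the special linear algebra sl(n+1) has type A_n; here n = 1, so the Dynkin diagram is a chain of 1 nodes with single edges (A_1). Hence the type is A_1.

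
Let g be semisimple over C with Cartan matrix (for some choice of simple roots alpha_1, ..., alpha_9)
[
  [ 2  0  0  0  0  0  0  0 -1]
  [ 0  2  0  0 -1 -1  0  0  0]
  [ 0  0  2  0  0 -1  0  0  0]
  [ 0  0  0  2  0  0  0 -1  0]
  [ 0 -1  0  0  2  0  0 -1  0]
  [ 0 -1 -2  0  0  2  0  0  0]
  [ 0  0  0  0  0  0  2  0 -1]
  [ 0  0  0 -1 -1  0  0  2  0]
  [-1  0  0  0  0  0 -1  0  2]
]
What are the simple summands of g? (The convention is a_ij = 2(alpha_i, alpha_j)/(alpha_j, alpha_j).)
The diagram associated to this matrix has two connected components: the simple roots {alpha_1, alpha_7, alpha_9} form a chain of 3 nodes with single edges (A_3), and {alpha_2, alpha_3, alpha_4, alpha_5, alpha_6, alpha_8} form a chain of 6 nodes with a double edge at one end; the terminal node there is the unique short simple root (B_6). A semisimple Lie algebra decomposes uniquely as the direct sum of simple ideals, one per connected component of its Dynkin diagram, so g ≅ A_3 ⊕ B_6 (dimension 15 + 78 = 93).

A3 ⊕ B6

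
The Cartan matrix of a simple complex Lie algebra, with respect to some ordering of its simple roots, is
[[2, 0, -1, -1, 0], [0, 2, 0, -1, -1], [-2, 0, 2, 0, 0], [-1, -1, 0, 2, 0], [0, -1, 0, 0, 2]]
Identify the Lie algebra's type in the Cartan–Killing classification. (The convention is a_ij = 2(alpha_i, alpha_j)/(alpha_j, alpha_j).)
The matrix has rank 5 with 2's on the diagonal. Reading the off-diagonal entries as Dynkin edges (a single edge where a_ij = a_ji = -1; a double or triple edge where a_ij * a_ji = 2 or 3), the diagram is a chain of 5 nodes with a double edge at one end; the terminal node there is the unique long simple root (C_5). One simple-root ordering that puts it in standard form is (alpha_5, alpha_2, alpha_4, alpha_1, alpha_3). So the algebra is type C_5, i.e. sp(10).

C_5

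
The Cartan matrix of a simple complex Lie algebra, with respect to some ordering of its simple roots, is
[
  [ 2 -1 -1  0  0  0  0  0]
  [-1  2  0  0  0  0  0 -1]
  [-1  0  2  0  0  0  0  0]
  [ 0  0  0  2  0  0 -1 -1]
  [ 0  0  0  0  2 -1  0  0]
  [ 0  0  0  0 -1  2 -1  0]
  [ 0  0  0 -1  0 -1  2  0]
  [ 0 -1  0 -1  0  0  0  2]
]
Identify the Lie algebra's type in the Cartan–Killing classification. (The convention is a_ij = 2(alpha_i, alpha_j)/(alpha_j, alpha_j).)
The matrix has rank 8 with 2's on the diagonal. Reading the off-diagonal entries as Dynkin edges (a single edge where a_ij = a_ji = -1; a double or triple edge where a_ij * a_ji = 2 or 3), the diagram is a chain of 8 nodes with single edges (A_8). One simple-root ordering that puts it in standard form is (alpha_5, alpha_6, alpha_7, alpha_4, alpha_8, alpha_2, alpha_1, alpha_3). So the algebra is type A_8, i.e. sl(9).

type A_8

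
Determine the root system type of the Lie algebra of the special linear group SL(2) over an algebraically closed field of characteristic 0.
This is sl(2), which has dimension 2^2 - 1 = 3 and rank 2 - 1 = 1 (a Cartan subalgebra is the diagonal traceless matrices). In the classification of classical Lie algebras, the special linear algebra sl(n+1) has type A_n; here n = 1, so the Dynkin diagram is a chain of 1 nodes with single edges (A_1). Hence the type is A_1.

A1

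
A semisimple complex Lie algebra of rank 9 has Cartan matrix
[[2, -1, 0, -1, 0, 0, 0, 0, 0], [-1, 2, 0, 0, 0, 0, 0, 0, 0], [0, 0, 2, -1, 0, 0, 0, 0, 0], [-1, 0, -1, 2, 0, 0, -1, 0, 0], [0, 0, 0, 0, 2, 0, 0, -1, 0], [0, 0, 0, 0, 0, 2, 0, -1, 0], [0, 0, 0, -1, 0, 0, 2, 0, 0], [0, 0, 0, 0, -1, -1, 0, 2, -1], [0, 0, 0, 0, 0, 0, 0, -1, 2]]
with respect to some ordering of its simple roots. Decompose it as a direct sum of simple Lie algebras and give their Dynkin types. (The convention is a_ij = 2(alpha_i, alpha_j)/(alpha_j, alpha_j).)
The diagram associated to this matrix has two connected components: the simple roots {alpha_5, alpha_6, alpha_8, alpha_9} form a chain of 2 nodes with a fork of two nodes at one end (D_4), and {alpha_1, alpha_2, alpha_3, alpha_4, alpha_7} form a chain of 3 nodes with a fork of two nodes at one end (D_5). A semisimple Lie algebra decomposes uniquely as the direct sum of simple ideals, one per connected component of its Dynkin diagram, so g ≅ D_4 ⊕ D_5 (dimension 28 + 45 = 73).

D_4 ⊕ D_5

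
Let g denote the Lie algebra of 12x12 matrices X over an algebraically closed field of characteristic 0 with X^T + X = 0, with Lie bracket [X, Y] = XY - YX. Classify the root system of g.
This is so(12) with 12 even, which has dimension 12(12-1)/2 = 66 and rank 12/2 = 6. In the classification of classical Lie algebras, the orthogonal algebra so(2n) in an even number of variables has type D_n; here n = 6, so the Dynkin diagram is a chain of 4 nodes with a fork of two nodes at one end (D_6). Hence the type is D_6.

D6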